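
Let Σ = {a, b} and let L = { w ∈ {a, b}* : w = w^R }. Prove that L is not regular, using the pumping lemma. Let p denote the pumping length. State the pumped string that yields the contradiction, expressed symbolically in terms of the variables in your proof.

a^{p+k} b a^p

Toward a contradiction, assume L is regular with pumping length p.
Take w = a^p b a^p, a palindrome of length 2p+1 ≥ p.
The pumping lemma gives a decomposition w = xyz where |xy| ≤ p and y is nonempty.
Since the first p symbols of w are all a's and |xy| ≤ p, y lies entirely in the leading a-block: y = a^k for some k with 1 ≤ k ≤ p.
Pump with i = 2: xy^2z = a^{p+k} b a^p. Its reverse is a^p b a^{p+k}, which differs from xy^2z since k ≥ 1. So xy^2z is not a palindrome and xy^2z ∉ L.
This contradicts the pumping lemma, so L is not regular.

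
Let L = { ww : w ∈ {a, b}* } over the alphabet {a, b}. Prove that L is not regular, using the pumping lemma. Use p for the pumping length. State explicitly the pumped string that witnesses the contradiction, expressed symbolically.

Toward a contradiction, assume L is regular with pumping length p.
Take w = a^p b^p a^p b^p = uu where u = a^pb^p; then w ∈ L and |w| = 4p ≥ p.
Write w = xyz as guaranteed by the lemma, with |xy| ≤ p and |y| > 0.
Because |xy| ≤ p and w begins with p copies of a, we have y = a^k with 1 ≤ k ≤ p.
Pump with i = 2: xy^2z = a^{p+k} b^p a^p b^p, of length 4p+k. Suppose this equals vv. The string starts with a and ends with b, so v does too; thus the boundary between the two copies of v is a b→a transition. There is exactly one such transition, at position 2p+k, so |v| = 2p+k and |vv| = 4p+2k ≠ 4p+k since k ≥ 1. So xy^2z ∉ L.
This is a contradiction; hence L is not regular.

a^{p+k} b^p a^p b^p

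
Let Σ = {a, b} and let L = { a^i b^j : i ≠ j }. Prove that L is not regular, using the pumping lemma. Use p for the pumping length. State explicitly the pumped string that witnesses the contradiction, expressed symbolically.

Assume L is regular; let p be its pumping constant.
Choose w = a^p b^{p+p!}. Since p ≠ p+p!, w ∈ L; and |w| ≥ p.
The pumping lemma gives a decomposition w = xyz where |xy| ≤ p and |y| > 0.
The first p characters of w are a's, so xy (and hence y) consists only of a's. Write y = a^k, 1 ≤ k ≤ p.
Since 1 ≤ k ≤ p, k divides p!; set t = 1 + p!/k. Then xy^t z has p + (p!/k)·k = p + p! copies of a. Now the a-count equals the b-count, so i ≠ j fails. So xy^t z = a^{p+p!} b^{p+p!} ∉ L.
This contradicts the pumping lemma, so L is not regular.

a^{p+p!} b^{p+p!}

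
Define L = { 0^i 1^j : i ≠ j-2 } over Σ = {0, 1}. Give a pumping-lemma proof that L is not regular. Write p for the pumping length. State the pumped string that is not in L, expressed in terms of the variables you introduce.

0^{p+p!} 1^{p+p!+2}

Assume L is regular. Let p be the pumping length given by the pumping lemma.
Choose w = 0^p 1^{p+p!+2}. Since p ≠ (p+p!+2)-2 = p+p!, w ∈ L; and |w| ≥ p.
Write w = xyz as guaranteed by the lemma, with |xy| ≤ p and |y| ≥ 1.
Since the first p symbols of w are all 0's and |xy| ≤ p, y lies entirely in the leading 0-block: y = 0^k for some k with 1 ≤ k ≤ p.
Since 1 ≤ k ≤ p, k divides p!; set t = 1 + p!/k. Then xy^t z has p + (p!/k)·k = p + p! copies of 0. Now the 0-count is p+p! and (1-count)-2 = (p+p!+2)-2 = p+p!, so i ≠ j-2 fails. So xy^t z = 0^{p+p!} 1^{p+p!+2} ∉ L.
This contradicts the pumping lemma, so L is not regular.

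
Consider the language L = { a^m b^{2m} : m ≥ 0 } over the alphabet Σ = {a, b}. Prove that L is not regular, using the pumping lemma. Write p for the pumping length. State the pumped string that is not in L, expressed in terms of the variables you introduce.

Assume L is regular. Let p be the pumping length given by the pumping lemma.
Choose w = a^p b^{2p}, which is in L with |w| = 3p ≥ p.
Write w = xyz as guaranteed by the lemma, with |xy| ≤ p and |y| > 0.
Since the first p symbols of w are all a's and |xy| ≤ p, y lies entirely in the leading a-block: y = a^k for some k with 1 ≤ k ≤ p.
Pump with i = 2: xy^2z = a^{p+k} b^{2p}. For this to lie in L we would need 2p = 2(p+k), which forces k = 0. But k ≥ 1, so xy^2z ∉ L.
Contradiction. Therefore L is not regular.

a^{p+k} b^{2p}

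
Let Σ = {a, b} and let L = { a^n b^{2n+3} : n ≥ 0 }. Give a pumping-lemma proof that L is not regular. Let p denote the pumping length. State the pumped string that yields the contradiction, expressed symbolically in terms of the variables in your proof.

a^{p+k} b^{2p+3}

Toward a contradiction, assume L is regular with pumping length p.
Take w = a^p b^{2p+3}. Then w ∈ L and |w| = 3p+3 ≥ p.
Write w = xyz as guaranteed by the lemma, with |xy| ≤ p and y is nonempty.
The first p characters of w are a's, so xy (and hence y) consists only of a's. Write y = a^k, 1 ≤ k ≤ p.
Pump with i = 2: xy^2z = a^{p+k} b^{2p+3}. For this to lie in L we would need 2p+3 = 2(p+k)+3, which forces k = 0. But k ≥ 1, so xy^2z ∉ L.
Contradiction. Therefore L is not regular.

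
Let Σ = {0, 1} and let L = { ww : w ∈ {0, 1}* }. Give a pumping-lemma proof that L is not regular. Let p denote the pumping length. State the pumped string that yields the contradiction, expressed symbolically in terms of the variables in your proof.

0^{p+k} 1^p 0^p 1^p

Suppose for contradiction that L is regular, and let p be the pumping length.
Take w = 0^p 1^p 0^p 1^p = uu where u = 0^p1^p; then w ∈ L and |w| = 4p ≥ p.
Write w = xyz as guaranteed by the lemma, with |xy| ≤ p and |y| ≥ 1.
Because |xy| ≤ p and w begins with p copies of 0, we have y = 0^k with 1 ≤ k ≤ p.
Pump with i = 2: xy^2z = 0^{p+k} 1^p 0^p 1^p, of length 4p+k. Suppose this equals vv. The string starts with 0 and ends with 1, so v does too; thus the boundary between the two copies of v is a 1→0 transition. There is exactly one such transition, at position 2p+k, so |v| = 2p+k and |vv| = 4p+2k ≠ 4p+k since k ≥ 1. So xy^2z ∉ L.
This is a contradiction; hence L is not regular.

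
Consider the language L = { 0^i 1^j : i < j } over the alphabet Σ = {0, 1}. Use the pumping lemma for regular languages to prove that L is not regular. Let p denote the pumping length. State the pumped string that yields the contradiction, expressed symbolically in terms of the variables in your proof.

0^{p+k} 1^{p+1}

Assume L is regular; let p be its pumping constant.
Choose w = 0^p 1^{p+1} ∈ L, with |w| = 2p+1 ≥ p.
By the pumping lemma, w = xyz with |xy| ≤ p and |y| > 0.
Since the first p symbols of w are all 0's and |xy| ≤ p, y lies entirely in the leading 0-block: y = 0^k for some k with 1 ≤ k ≤ p.
Consider xy^2z = 0^{p+k} 1^{p+1}. Since k ≥ 1, the 0-count p+k is at least p+1, so i < j fails; thus xy^2z ∉ L.
Contradiction. Therefore L is not regular.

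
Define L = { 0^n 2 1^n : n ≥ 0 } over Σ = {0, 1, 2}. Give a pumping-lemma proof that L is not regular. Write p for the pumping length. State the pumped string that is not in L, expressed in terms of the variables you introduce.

Suppose for contradiction that L is regular, and let p be the pumping length.
Take w = 0^p 2 1^p ∈ L with |w| = 2p+1 ≥ p.
The pumping lemma gives a decomposition w = xyz where |xy| ≤ p and |y| ≥ 1.
The first p characters of w are 0's, so xy (and hence y) consists only of 0's. Write y = 0^k, 1 ≤ k ≤ p.
Pump with i = 2: xy^2z = 0^{p+k} 2 1^p, which would require p+k = p. But k ≥ 1, so xy^2z ∉ L.
This contradicts the pumping lemma, so L is not regular.

0^{p+k} 2 1^p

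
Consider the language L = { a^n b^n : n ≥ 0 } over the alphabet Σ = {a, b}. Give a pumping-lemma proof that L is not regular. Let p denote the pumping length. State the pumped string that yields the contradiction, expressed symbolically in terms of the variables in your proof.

Toward a contradiction, assume L is regular with pumping length p.
Take w = a^p b^p. Then w ∈ L and |w| = 2p ≥ p.
The pumping lemma gives a decomposition w = xyz where |xy| ≤ p and |y| ≥ 1.
Since the first p symbols of w are all a's and |xy| ≤ p, y lies entirely in the leading a-block: y = a^k for some k with 1 ≤ k ≤ p.
Pump with i = 2: xy^2z = a^{p+k} b^p. For this to lie in L we would need p = p+k, which forces k = 0. But k ≥ 1, so xy^2z ∉ L.
This contradicts the pumping lemma, so L is not regular.

a^{p+k} b^p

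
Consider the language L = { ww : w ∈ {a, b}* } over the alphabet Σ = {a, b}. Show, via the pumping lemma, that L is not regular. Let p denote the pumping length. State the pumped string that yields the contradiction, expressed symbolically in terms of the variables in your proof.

a^{p+k} b^p a^p b^p

Assume L is regular; let p be its pumping constant.
Take w = a^p b^p a^p b^p = uu where u = a^pb^p; then w ∈ L and |w| = 4p ≥ p.
The pumping lemma gives a decomposition w = xyz where |xy| ≤ p and y is nonempty.
Since the first p symbols of w are all a's and |xy| ≤ p, y lies entirely in the leading a-block: y = a^k for some k with 1 ≤ k ≤ p.
Pump with i = 2: xy^2z = a^{p+k} b^p a^p b^p, of length 4p+k. Suppose this equals vv. The string starts with a and ends with b, so v does too; thus the boundary between the two copies of v is a b→a transition. There is exactly one such transition, at position 2p+k, so |v| = 2p+k and |vv| = 4p+2k ≠ 4p+k since k ≥ 1. So xy^2z ∉ L.
This contradicts the pumping lemma, so L is not regular.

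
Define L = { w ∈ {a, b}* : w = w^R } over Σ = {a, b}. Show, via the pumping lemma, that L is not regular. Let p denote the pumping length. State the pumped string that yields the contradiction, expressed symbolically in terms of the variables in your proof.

Assume L is regular. Let p be the pumping length given by the pumping lemma.
Take w = a^p b a^p, a palindrome of length 2p+1 ≥ p.
The pumping lemma gives a decomposition w = xyz where |xy| ≤ p and |y| ≥ 1.
The first p characters of w are a's, so xy (and hence y) consists only of a's. Write y = a^k, 1 ≤ k ≤ p.
Pump with i = 2: xy^2z = a^{p+k} b a^p. Its reverse is a^p b a^{p+k}, which differs from xy^2z since k ≥ 1. So xy^2z is not a palindrome and xy^2z ∉ L.
Contradiction. Therefore L is not regular.

a^{p+k} b a^p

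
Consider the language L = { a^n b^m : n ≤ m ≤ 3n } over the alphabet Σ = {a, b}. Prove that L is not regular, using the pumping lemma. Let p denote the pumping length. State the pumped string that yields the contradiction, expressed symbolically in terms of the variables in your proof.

Suppose for contradiction that L is regular, and let p be the pumping length.
Take w = a^p b^p ∈ L (since p ≤ p ≤ 3p), with |w| = 2p ≥ p.
By the pumping lemma, w = xyz with |xy| ≤ p and |y| > 0.
The first p characters of w are a's, so xy (and hence y) consists only of a's. Write y = a^k, 1 ≤ k ≤ p.
Pump with i = 2: xy^2z = a^{p+k} b^p. Now n = p+k > p = m, so the condition n ≤ m fails. Thus xy^2z ∉ L.
This is a contradiction; hence L is not regular.

a^{p+k} b^p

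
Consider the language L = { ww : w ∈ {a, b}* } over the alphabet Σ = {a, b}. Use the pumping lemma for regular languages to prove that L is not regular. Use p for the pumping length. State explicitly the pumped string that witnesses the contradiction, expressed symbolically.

Assume L is regular. Let p be the pumping length given by the pumping lemma.
Take w = a^p b^p a^p b^p = uu where u = a^pb^p; then w ∈ L and |w| = 4p ≥ p.
Write w = xyz as guaranteed by the lemma, with |xy| ≤ p and |y| > 0.
The first p characters of w are a's, so xy (and hence y) consists only of a's. Write y = a^k, 1 ≤ k ≤ p.
Pump with i = 2: xy^2z = a^{p+k} b^p a^p b^p, of length 4p+k. Suppose this equals vv. The string starts with a and ends with b, so v does too; thus the boundary between the two copies of v is a b→a transition. There is exactly one such transition, at position 2p+k, so |v| = 2p+k and |vv| = 4p+2k ≠ 4p+k since k ≥ 1. So xy^2z ∉ L.
This is a contradiction; hence L is not regular.

a^{p+k} b^p a^p b^p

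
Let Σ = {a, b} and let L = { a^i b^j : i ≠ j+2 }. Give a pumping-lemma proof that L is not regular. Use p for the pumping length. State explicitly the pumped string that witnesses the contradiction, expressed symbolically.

Assume L is regular; let p be its pumping constant.
Choose w = a^p b^{p+p!-2}. Since p ≠ (p+p!-2)+2 = p+p!, w ∈ L; and |w| ≥ p.
Write w = xyz as guaranteed by the lemma, with |xy| ≤ p and y is nonempty.
Because |xy| ≤ p and w begins with p copies of a, we have y = a^k with 1 ≤ k ≤ p.
Since 1 ≤ k ≤ p, k divides p!; set t = 1 + p!/k. Then xy^t z has p + (p!/k)·k = p + p! copies of a. Now the a-count is p+p! and (b-count)+2 = (p+p!-2)+2 = p+p!, so i ≠ j+2 fails. So xy^t z = a^{p+p!} b^{p+p!-2} ∉ L.
This contradicts the pumping lemma, so L is not regular.

a^{p+p!} b^{p+p!-2}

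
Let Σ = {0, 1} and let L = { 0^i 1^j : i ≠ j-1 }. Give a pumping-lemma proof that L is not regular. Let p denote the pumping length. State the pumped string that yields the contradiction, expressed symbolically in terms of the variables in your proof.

0^{p+p!} 1^{p+p!+1}

Suppose for contradiction that L is regular, and let p be the pumping length.
Choose w = 0^p 1^{p+p!+1}. Since p ≠ (p+p!+1)-1 = p+p!, w ∈ L; and |w| ≥ p.
By the pumping lemma, w = xyz with |xy| ≤ p and |y| ≥ 1.
Since the first p symbols of w are all 0's and |xy| ≤ p, y lies entirely in the leading 0-block: y = 0^k for some k with 1 ≤ k ≤ p.
Since 1 ≤ k ≤ p, k divides p!; set t = 1 + p!/k. Then xy^t z has p + (p!/k)·k = p + p! copies of 0. Now the 0-count is p+p! and (1-count)-1 = (p+p!+1)-1 = p+p!, so i ≠ j-1 fails. So xy^t z = 0^{p+p!} 1^{p+p!+1} ∉ L.
Contradiction. Therefore L is not regular.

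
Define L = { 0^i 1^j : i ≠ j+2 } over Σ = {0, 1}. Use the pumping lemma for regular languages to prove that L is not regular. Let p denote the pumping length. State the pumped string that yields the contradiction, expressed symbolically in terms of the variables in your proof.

0^{p+p!} 1^{p+p!-2}

Suppose for contradiction that L is regular, and let p be the pumping length.
Choose w = 0^p 1^{p+p!-2}. Since p ≠ (p+p!-2)+2 = p+p!, w ∈ L; and |w| ≥ p.
By the pumping lemma, w = xyz with |xy| ≤ p and |y| > 0.
Because |xy| ≤ p and w begins with p copies of 0, we have y = 0^k with 1 ≤ k ≤ p.
Since 1 ≤ k ≤ p, k divides p!; set t = 1 + p!/k. Then xy^t z has p + (p!/k)·k = p + p! copies of 0. Now the 0-count is p+p! and (1-count)+2 = (p+p!-2)+2 = p+p!, so i ≠ j+2 fails. So xy^t z = 0^{p+p!} 1^{p+p!-2} ∉ L.
This is a contradiction; hence L is not regular.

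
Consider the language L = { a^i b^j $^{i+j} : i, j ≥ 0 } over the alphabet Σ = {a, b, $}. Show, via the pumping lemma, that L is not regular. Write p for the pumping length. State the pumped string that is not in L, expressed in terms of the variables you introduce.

a^{p+k} b^p $^{2p}

Assume L is regular; let p be its pumping constant.
Take w = a^p b^p $^{2p} ∈ L (with i=j=p, i+j=2p), |w| = 4p ≥ p.
Write w = xyz as guaranteed by the lemma, with |xy| ≤ p and |y| ≥ 1.
The first p characters of w are a's, so xy (and hence y) consists only of a's. Write y = a^k, 1 ≤ k ≤ p.
Consider xy^2z = a^{p+k} b^p $^{2p}. Now the a- and b-counts sum to 2p+k, but the $-count is 2p ≠ 2p+k. So xy^2z ∉ L.
Contradiction. Therefore L is not regular.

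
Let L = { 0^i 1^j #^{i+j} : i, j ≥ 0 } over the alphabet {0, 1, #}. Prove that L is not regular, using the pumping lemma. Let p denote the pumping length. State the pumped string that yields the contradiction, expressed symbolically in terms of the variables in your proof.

0^{p+k} 1^p #^{2p}

Assume L is regular. Let p be the pumping length given by the pumping lemma.
Take w = 0^p 1^p #^{2p} ∈ L (with i=j=p, i+j=2p), |w| = 4p ≥ p.
The pumping lemma gives a decomposition w = xyz where |xy| ≤ p and |y| > 0.
Because |xy| ≤ p and w begins with p copies of 0, we have y = 0^k with 1 ≤ k ≤ p.
Consider xy^2z = 0^{p+k} 1^p #^{2p}. Now the 0- and 1-counts sum to 2p+k, but the #-count is 2p ≠ 2p+k. So xy^2z ∉ L.
This contradicts the pumping lemma, so L is not regular.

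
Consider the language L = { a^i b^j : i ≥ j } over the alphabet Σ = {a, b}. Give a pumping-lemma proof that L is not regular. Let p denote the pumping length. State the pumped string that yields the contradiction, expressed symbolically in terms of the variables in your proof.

Assume L is regular. Let p be the pumping length given by the pumping lemma.
Choose w = a^p b^p ∈ L, with |w| = 2p ≥ p.
By the pumping lemma, w = xyz with |xy| ≤ p and y is nonempty.
The first p characters of w are a's, so xy (and hence y) consists only of a's. Write y = a^k, 1 ≤ k ≤ p.
Consider xy^0z = xz = a^{p-k} b^p. Since k ≥ 1, the a-count p-k is less than p, so i ≥ j fails; thus xz ∉ L.
This is a contradiction; hence L is not regular.

a^{p-k} b^p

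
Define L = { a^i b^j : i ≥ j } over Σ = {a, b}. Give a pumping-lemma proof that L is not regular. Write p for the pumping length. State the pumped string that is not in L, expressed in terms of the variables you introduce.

Assume L is regular; let p be its pumping constant.
Choose w = a^p b^p ∈ L, with |w| = 2p ≥ p.
Write w = xyz as guaranteed by the lemma, with |xy| ≤ p and y is nonempty.
The first p characters of w are a's, so xy (and hence y) consists only of a's. Write y = a^k, 1 ≤ k ≤ p.
Consider xy^0z = xz = a^{p-k} b^p. Since k ≥ 1, the a-count p-k is less than p, so i ≥ j fails; thus xz ∉ L.
This is a contradiction; hence L is not regular.

a^{p-k} b^p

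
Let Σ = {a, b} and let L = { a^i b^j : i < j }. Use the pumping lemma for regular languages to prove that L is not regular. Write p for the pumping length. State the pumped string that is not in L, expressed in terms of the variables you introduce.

Assume L is regular. Let p be the pumping length given by the pumping lemma.
Choose w = a^p b^{p+1} ∈ L, with |w| = 2p+1 ≥ p.
By the pumping lemma, w = xyz with |xy| ≤ p and |y| > 0.
The first p characters of w are a's, so xy (and hence y) consists only of a's. Write y = a^k, 1 ≤ k ≤ p.
Consider xy^2z = a^{p+k} b^{p+1}. Since k ≥ 1, the a-count p+k is at least p+1, so i < j fails; thus xy^2z ∉ L.
Contradiction. Therefore L is not regular.

a^{p+k} b^{p+1}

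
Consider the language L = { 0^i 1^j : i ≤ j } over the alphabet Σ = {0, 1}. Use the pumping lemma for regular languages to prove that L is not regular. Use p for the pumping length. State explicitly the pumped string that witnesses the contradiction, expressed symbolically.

Toward a contradiction, assume L is regular with pumping length p.
Choose w = 0^p 1^p ∈ L, with |w| = 2p ≥ p.
The pumping lemma gives a decomposition w = xyz where |xy| ≤ p and |y| > 0.
Since the first p symbols of w are all 0's and |xy| ≤ p, y lies entirely in the leading 0-block: y = 0^k for some k with 1 ≤ k ≤ p.
Consider xy^2z = 0^{p+k} 1^p. Since k ≥ 1, the 0-count p+k exceeds the 1-count p, so i ≤ j fails; thus xy^2z ∉ L.
This contradicts the pumping lemma, so L is not regular.

0^{p+k} 1^p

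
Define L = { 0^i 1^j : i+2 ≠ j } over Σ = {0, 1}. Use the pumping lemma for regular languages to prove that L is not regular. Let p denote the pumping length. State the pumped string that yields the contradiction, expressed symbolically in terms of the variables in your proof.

0^{p+p!} 1^{p+p!+2}

Assume L is regular. Let p be the pumping length given by the pumping lemma.
Choose w = 0^p 1^{p+p!+2}. Since p ≠ (p+p!+2)-2 = p+p!, w ∈ L; and |w| ≥ p.
The pumping lemma gives a decomposition w = xyz where |xy| ≤ p and |y| > 0.
The first p characters of w are 0's, so xy (and hence y) consists only of 0's. Write y = 0^k, 1 ≤ k ≤ p.
Since 1 ≤ k ≤ p, k divides p!; set t = 1 + p!/k. Then xy^t z has p + (p!/k)·k = p + p! copies of 0. Now the 0-count is p+p! and (1-count)-2 = (p+p!+2)-2 = p+p!, so i+2 ≠ j fails. So xy^t z = 0^{p+p!} 1^{p+p!+2} ∉ L.
This is a contradiction; hence L is not regular.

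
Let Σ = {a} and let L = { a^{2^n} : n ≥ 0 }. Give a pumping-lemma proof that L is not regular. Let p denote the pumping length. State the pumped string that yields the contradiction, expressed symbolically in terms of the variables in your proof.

Assume L is regular; let p be its pumping constant.
Take w = a^{2^p} ∈ L with |w| = 2^p ≥ p.
Write w = xyz as guaranteed by the lemma, with |xy| ≤ p and |y| > 0.
Then y = a^k for some k with 1 ≤ k ≤ p.
Pump with i = 2: xy^2z = a^{2^p+k}. Since 1 ≤ k ≤ p < 2^p, we have 2^p < 2^p+k < 2^{p+1}, so 2^p+k is not a power of 2. So xy^2z ∉ L.
Contradiction. Therefore L is not regular.

a^{2^p+k}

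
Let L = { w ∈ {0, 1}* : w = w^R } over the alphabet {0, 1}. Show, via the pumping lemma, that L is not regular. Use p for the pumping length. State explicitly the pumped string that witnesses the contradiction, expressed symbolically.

0^{p+k} 1 0^p

Suppose for contradiction that L is regular, and let p be the pumping length.
Take w = 0^p 1 0^p, a palindrome of length 2p+1 ≥ p.
The pumping lemma gives a decomposition w = xyz where |xy| ≤ p and |y| ≥ 1.
Since the first p symbols of w are all 0's and |xy| ≤ p, y lies entirely in the leading 0-block: y = 0^k for some k with 1 ≤ k ≤ p.
Pump with i = 2: xy^2z = 0^{p+k} 1 0^p. Its reverse is 0^p 1 0^{p+k}, which differs from xy^2z since k ≥ 1. So xy^2z is not a palindrome and xy^2z ∉ L.
Contradiction. Therefore L is not regular.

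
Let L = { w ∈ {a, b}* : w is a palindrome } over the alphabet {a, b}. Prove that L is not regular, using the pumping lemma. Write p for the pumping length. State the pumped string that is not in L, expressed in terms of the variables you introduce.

a^{p+k} b a^p

Suppose for contradiction that L is regular, and let p be the pumping length.
Take w = a^p b a^p, a palindrome of length 2p+1 ≥ p.
By the pumping lemma, w = xyz with |xy| ≤ p and |y| > 0.
The first p characters of w are a's, so xy (and hence y) consists only of a's. Write y = a^k, 1 ≤ k ≤ p.
Pump with i = 2: xy^2z = a^{p+k} b a^p. Its reverse is a^p b a^{p+k}, which differs from xy^2z since k ≥ 1. So xy^2z is not a palindrome and xy^2z ∉ L.
This is a contradiction; hence L is not regular.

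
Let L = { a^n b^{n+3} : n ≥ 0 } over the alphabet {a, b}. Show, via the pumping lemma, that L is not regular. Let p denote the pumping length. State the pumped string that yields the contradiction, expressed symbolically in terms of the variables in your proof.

Toward a contradiction, assume L is regular with pumping length p.
Let w = a^p b^{p+3} ∈ L; note |w| = 2p+3 ≥ p.
Write w = xyz as guaranteed by the lemma, with |xy| ≤ p and y is nonempty.
Since the first p symbols of w are all a's and |xy| ≤ p, y lies entirely in the leading a-block: y = a^k for some k with 1 ≤ k ≤ p.
Pump with i = 2: xy^2z = a^{p+k} b^{p+3}. For this to lie in L we would need p+3 = (p+k)+3, which forces k = 0. But k ≥ 1, so xy^2z ∉ L.
This is a contradiction; hence L is not regular.

a^{p+k} b^{p+3}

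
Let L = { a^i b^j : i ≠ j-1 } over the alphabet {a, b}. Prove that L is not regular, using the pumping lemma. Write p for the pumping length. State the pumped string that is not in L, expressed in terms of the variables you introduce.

a^{p+p!} b^{p+p!+1}

Suppose for contradiction that L is regular, and let p be the pumping length.
Choose w = a^p b^{p+p!+1}. Since p ≠ (p+p!+1)-1 = p+p!, w ∈ L; and |w| ≥ p.
The pumping lemma gives a decomposition w = xyz where |xy| ≤ p and |y| > 0.
Because |xy| ≤ p and w begins with p copies of a, we have y = a^k with 1 ≤ k ≤ p.
Since 1 ≤ k ≤ p, k divides p!; set t = 1 + p!/k. Then xy^t z has p + (p!/k)·k = p + p! copies of a. Now the a-count is p+p! and (b-count)-1 = (p+p!+1)-1 = p+p!, so i ≠ j-1 fails. So xy^t z = a^{p+p!} b^{p+p!+1} ∉ L.
Contradiction. Therefore L is not regular.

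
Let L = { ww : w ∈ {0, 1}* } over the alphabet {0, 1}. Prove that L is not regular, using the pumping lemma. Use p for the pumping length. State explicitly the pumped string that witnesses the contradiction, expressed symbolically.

Suppose for contradiction that L is regular, and let p be the pumping length.
Take w = 0^p 1^p 0^p 1^p = uu where u = 0^p1^p; then w ∈ L and |w| = 4p ≥ p.
Write w = xyz as guaranteed by the lemma, with |xy| ≤ p and |y| > 0.
The first p characters of w are 0's, so xy (and hence y) consists only of 0's. Write y = 0^k, 1 ≤ k ≤ p.
Pump with i = 2: xy^2z = 0^{p+k} 1^p 0^p 1^p, of length 4p+k. Suppose this equals vv. The string starts with 0 and ends with 1, so v does too; thus the boundary between the two copies of v is a 1→0 transition. There is exactly one such transition, at position 2p+k, so |v| = 2p+k and |vv| = 4p+2k ≠ 4p+k since k ≥ 1. So xy^2z ∉ L.
This is a contradiction; hence L is not regular.

0^{p+k} 1^p 0^p 1^p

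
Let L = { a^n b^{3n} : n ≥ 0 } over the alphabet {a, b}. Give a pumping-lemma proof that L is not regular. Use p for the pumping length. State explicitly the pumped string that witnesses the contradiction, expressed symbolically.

Toward a contradiction, assume L is regular with pumping length p.
Let w = a^p b^{3p} ∈ L; note |w| = 4p ≥ p.
Write w = xyz as guaranteed by the lemma, with |xy| ≤ p and |y| > 0.
Because |xy| ≤ p and w begins with p copies of a, we have y = a^k with 1 ≤ k ≤ p.
Pump with i = 2: xy^2z = a^{p+k} b^{3p}. For this to lie in L we would need 3p = 3(p+k), which forces k = 0. But k ≥ 1, so xy^2z ∉ L.
This contradicts the pumping lemma, so L is not regular.

a^{p+k} b^{3p}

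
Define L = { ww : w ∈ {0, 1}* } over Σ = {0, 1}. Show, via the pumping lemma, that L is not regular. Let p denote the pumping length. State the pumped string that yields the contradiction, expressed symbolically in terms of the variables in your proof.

0^{p+k} 1^p 0^p 1^p

Assume L is regular. Let p be the pumping length given by the pumping lemma.
Take w = 0^p 1^p 0^p 1^p = uu where u = 0^p1^p; then w ∈ L and |w| = 4p ≥ p.
By the pumping lemma, w = xyz with |xy| ≤ p and |y| ≥ 1.
Because |xy| ≤ p and w begins with p copies of 0, we have y = 0^k with 1 ≤ k ≤ p.
Pump with i = 2: xy^2z = 0^{p+k} 1^p 0^p 1^p, of length 4p+k. Suppose this equals vv. The string starts with 0 and ends with 1, so v does too; thus the boundary between the two copies of v is a 1→0 transition. There is exactly one such transition, at position 2p+k, so |v| = 2p+k and |vv| = 4p+2k ≠ 4p+k since k ≥ 1. So xy^2z ∉ L.
This contradicts the pumping lemma, so L is not regular.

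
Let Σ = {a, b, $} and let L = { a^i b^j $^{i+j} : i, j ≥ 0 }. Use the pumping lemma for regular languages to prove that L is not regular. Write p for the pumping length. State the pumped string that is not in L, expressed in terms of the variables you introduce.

Suppose for contradiction that L is regular, and let p be the pumping length.
Take w = a^p b^p $^{2p} ∈ L (with i=j=p, i+j=2p), |w| = 4p ≥ p.
The pumping lemma gives a decomposition w = xyz where |xy| ≤ p and |y| ≥ 1.
Since the first p symbols of w are all a's and |xy| ≤ p, y lies entirely in the leading a-block: y = a^k for some k with 1 ≤ k ≤ p.
Consider xy^2z = a^{p+k} b^p $^{2p}. Now the a- and b-counts sum to 2p+k, but the $-count is 2p ≠ 2p+k. So xy^2z ∉ L.
This is a contradiction; hence L is not regular.

a^{p+k} b^p $^{2p}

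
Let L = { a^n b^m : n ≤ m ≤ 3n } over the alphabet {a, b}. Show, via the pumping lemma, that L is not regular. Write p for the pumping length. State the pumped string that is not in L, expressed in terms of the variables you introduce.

a^{p+k} b^p

Suppose for contradiction that L is regular, and let p be the pumping length.
Take w = a^p b^p ∈ L (since p ≤ p ≤ 3p), with |w| = 2p ≥ p.
Write w = xyz as guaranteed by the lemma, with |xy| ≤ p and |y| ≥ 1.
Because |xy| ≤ p and w begins with p copies of a, we have y = a^k with 1 ≤ k ≤ p.
Pump with i = 2: xy^2z = a^{p+k} b^p. Now n = p+k > p = m, so the condition n ≤ m fails. Thus xy^2z ∉ L.
Contradiction. Therefore L is not regular.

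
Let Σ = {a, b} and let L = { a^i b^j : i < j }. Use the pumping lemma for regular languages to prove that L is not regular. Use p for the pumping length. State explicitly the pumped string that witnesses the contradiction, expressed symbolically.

a^{p+k} b^{p+1}

Assume L is regular. Let p be the pumping length given by the pumping lemma.
Choose w = a^p b^{p+1} ∈ L, with |w| = 2p+1 ≥ p.
By the pumping lemma, w = xyz with |xy| ≤ p and y is nonempty.
Because |xy| ≤ p and w begins with p copies of a, we have y = a^k with 1 ≤ k ≤ p.
Consider xy^2z = a^{p+k} b^{p+1}. Since k ≥ 1, the a-count p+k is at least p+1, so i < j fails; thus xy^2z ∉ L.
Contradiction. Therefore L is not regular.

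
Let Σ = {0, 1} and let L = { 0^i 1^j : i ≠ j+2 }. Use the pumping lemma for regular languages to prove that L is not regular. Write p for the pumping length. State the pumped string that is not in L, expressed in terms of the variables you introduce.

Toward a contradiction, assume L is regular with pumping length p.
Choose w = 0^p 1^{p+p!-2}. Since p ≠ (p+p!-2)+2 = p+p!, w ∈ L; and |w| ≥ p.
By the pumping lemma, w = xyz with |xy| ≤ p and |y| ≥ 1.
Because |xy| ≤ p and w begins with p copies of 0, we have y = 0^k with 1 ≤ k ≤ p.
Since 1 ≤ k ≤ p, k divides p!; set t = 1 + p!/k. Then xy^t z has p + (p!/k)·k = p + p! copies of 0. Now the 0-count is p+p! and (1-count)+2 = (p+p!-2)+2 = p+p!, so i ≠ j+2 fails. So xy^t z = 0^{p+p!} 1^{p+p!-2} ∉ L.
This contradicts the pumping lemma, so L is not regular.

0^{p+p!} 1^{p+p!-2}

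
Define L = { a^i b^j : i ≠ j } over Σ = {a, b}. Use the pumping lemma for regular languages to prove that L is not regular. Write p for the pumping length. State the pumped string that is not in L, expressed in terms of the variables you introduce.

Suppose for contradiction that L is regular, and let p be the pumping length.
Choose w = a^p b^{p+p!}. Since p ≠ p+p!, w ∈ L; and |w| ≥ p.
By the pumping lemma, w = xyz with |xy| ≤ p and |y| > 0.
Because |xy| ≤ p and w begins with p copies of a, we have y = a^k with 1 ≤ k ≤ p.
Since 1 ≤ k ≤ p, k divides p!; set t = 1 + p!/k. Then xy^t z has p + (p!/k)·k = p + p! copies of a. Now the a-count equals the b-count, so i ≠ j fails. So xy^t z = a^{p+p!} b^{p+p!} ∉ L.
This contradicts the pumping lemma, so L is not regular.

a^{p+p!} b^{p+p!}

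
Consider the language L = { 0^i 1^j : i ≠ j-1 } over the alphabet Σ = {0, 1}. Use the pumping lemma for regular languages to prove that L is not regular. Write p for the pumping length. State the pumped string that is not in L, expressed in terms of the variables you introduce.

0^{p+p!} 1^{p+p!+1}

Suppose for contradiction that L is regular, and let p be the pumping length.
Choose w = 0^p 1^{p+p!+1}. Since p ≠ (p+p!+1)-1 = p+p!, w ∈ L; and |w| ≥ p.
By the pumping lemma, w = xyz with |xy| ≤ p and |y| > 0.
Since the first p symbols of w are all 0's and |xy| ≤ p, y lies entirely in the leading 0-block: y = 0^k for some k with 1 ≤ k ≤ p.
Since 1 ≤ k ≤ p, k divides p!; set t = 1 + p!/k. Then xy^t z has p + (p!/k)·k = p + p! copies of 0. Now the 0-count is p+p! and (1-count)-1 = (p+p!+1)-1 = p+p!, so i ≠ j-1 fails. So xy^t z = 0^{p+p!} 1^{p+p!+1} ∉ L.
This contradicts the pumping lemma, so L is not regular.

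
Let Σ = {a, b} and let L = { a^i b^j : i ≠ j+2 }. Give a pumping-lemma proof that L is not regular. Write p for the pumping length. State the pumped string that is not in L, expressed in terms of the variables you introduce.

a^{p+p!} b^{p+p!-2}

Toward a contradiction, assume L is regular with pumping length p.
Choose w = a^p b^{p+p!-2}. Since p ≠ (p+p!-2)+2 = p+p!, w ∈ L; and |w| ≥ p.
By the pumping lemma, w = xyz with |xy| ≤ p and |y| ≥ 1.
Since the first p symbols of w are all a's and |xy| ≤ p, y lies entirely in the leading a-block: y = a^k for some k with 1 ≤ k ≤ p.
Since 1 ≤ k ≤ p, k divides p!; set t = 1 + p!/k. Then xy^t z has p + (p!/k)·k = p + p! copies of a. Now the a-count is p+p! and (b-count)+2 = (p+p!-2)+2 = p+p!, so i ≠ j+2 fails. So xy^t z = a^{p+p!} b^{p+p!-2} ∉ L.
This contradicts the pumping lemma, so L is not regular.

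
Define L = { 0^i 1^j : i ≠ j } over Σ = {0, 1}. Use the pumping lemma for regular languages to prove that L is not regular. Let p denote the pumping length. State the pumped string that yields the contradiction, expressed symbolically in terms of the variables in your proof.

0^{p+p!} 1^{p+p!}

Assume L is regular. Let p be the pumping length given by the pumping lemma.
Choose w = 0^p 1^{p+p!}. Since p ≠ p+p!, w ∈ L; and |w| ≥ p.
By the pumping lemma, w = xyz with |xy| ≤ p and y is nonempty.
Since the first p symbols of w are all 0's and |xy| ≤ p, y lies entirely in the leading 0-block: y = 0^k for some k with 1 ≤ k ≤ p.
Since 1 ≤ k ≤ p, k divides p!; set t = 1 + p!/k. Then xy^t z has p + (p!/k)·k = p + p! copies of 0. Now the 0-count equals the 1-count, so i ≠ j fails. So xy^t z = 0^{p+p!} 1^{p+p!} ∉ L.
This contradicts the pumping lemma, so L is not regular.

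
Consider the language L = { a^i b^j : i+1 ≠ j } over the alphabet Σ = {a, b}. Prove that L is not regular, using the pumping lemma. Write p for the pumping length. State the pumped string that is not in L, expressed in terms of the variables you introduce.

a^{p+p!} b^{p+p!+1}

Suppose for contradiction that L is regular, and let p be the pumping length.
Choose w = a^p b^{p+p!+1}. Since p ≠ (p+p!+1)-1 = p+p!, w ∈ L; and |w| ≥ p.
By the pumping lemma, w = xyz with |xy| ≤ p and y is nonempty.
Since the first p symbols of w are all a's and |xy| ≤ p, y lies entirely in the leading a-block: y = a^k for some k with 1 ≤ k ≤ p.
Since 1 ≤ k ≤ p, k divides p!; set t = 1 + p!/k. Then xy^t z has p + (p!/k)·k = p + p! copies of a. Now the a-count is p+p! and (b-count)-1 = (p+p!+1)-1 = p+p!, so i+1 ≠ j fails. So xy^t z = a^{p+p!} b^{p+p!+1} ∉ L.
This is a contradiction; hence L is not regular.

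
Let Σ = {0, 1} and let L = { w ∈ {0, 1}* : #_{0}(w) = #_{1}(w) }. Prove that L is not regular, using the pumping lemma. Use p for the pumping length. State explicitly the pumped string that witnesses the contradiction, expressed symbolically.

Assume L is regular; let p be its pumping constant.
Choose w = 0^p 1^p ∈ L with |w| = 2p ≥ p.
Write w = xyz as guaranteed by the lemma, with |xy| ≤ p and |y| > 0.
Since the first p symbols of w are all 0's and |xy| ≤ p, y lies entirely in the leading 0-block: y = 0^k for some k with 1 ≤ k ≤ p.
Pump with i = 2: xy^2z = 0^{p+k} 1^p has p+k occurrences of 0 but only p of 1. Since k ≥ 1 the counts differ, so xy^2z ∉ L.
Contradiction. Therefore L is not regular.

0^{p+k} 1^p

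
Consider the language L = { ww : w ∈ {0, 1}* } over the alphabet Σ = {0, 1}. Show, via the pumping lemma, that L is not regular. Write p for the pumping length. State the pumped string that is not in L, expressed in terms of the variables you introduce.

Assume L is regular; let p be its pumping constant.
Take w = 0^p 1^p 0^p 1^p = uu where u = 0^p1^p; then w ∈ L and |w| = 4p ≥ p.
By the pumping lemma, w = xyz with |xy| ≤ p and |y| ≥ 1.
Since the first p symbols of w are all 0's and |xy| ≤ p, y lies entirely in the leading 0-block: y = 0^k for some k with 1 ≤ k ≤ p.
Pump with i = 2: xy^2z = 0^{p+k} 1^p 0^p 1^p, of length 4p+k. Suppose this equals vv. The string starts with 0 and ends with 1, so v does too; thus the boundary between the two copies of v is a 1→0 transition. There is exactly one such transition, at position 2p+k, so |v| = 2p+k and |vv| = 4p+2k ≠ 4p+k since k ≥ 1. So xy^2z ∉ L.
This contradicts the pumping lemma, so L is not regular.

0^{p+k} 1^p 0^p 1^p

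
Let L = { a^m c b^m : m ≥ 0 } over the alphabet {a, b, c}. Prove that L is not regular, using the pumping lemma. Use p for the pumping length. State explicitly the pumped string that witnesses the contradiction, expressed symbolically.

Suppose for contradiction that L is regular, and let p be the pumping length.
Take w = a^p c b^p ∈ L with |w| = 2p+1 ≥ p.
By the pumping lemma, w = xyz with |xy| ≤ p and |y| ≥ 1.
Because |xy| ≤ p and w begins with p copies of a, we have y = a^k with 1 ≤ k ≤ p.
Pump with i = 2: xy^2z = a^{p+k} c b^p, which would require p+k = p. But k ≥ 1, so xy^2z ∉ L.
This contradicts the pumping lemma, so L is not regular.

a^{p+k} c b^p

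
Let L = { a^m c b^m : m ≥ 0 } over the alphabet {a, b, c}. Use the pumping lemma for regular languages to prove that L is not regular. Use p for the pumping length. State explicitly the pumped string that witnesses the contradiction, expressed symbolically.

Assume L is regular. Let p be the pumping length given by the pumping lemma.
Take w = a^p c b^p ∈ L with |w| = 2p+1 ≥ p.
By the pumping lemma, w = xyz with |xy| ≤ p and |y| ≥ 1.
Because |xy| ≤ p and w begins with p copies of a, we have y = a^k with 1 ≤ k ≤ p.
Pump with i = 2: xy^2z = a^{p+k} c b^p, which would require p+k = p. But k ≥ 1, so xy^2z ∉ L.
This contradicts the pumping lemma, so L is not regular.

a^{p+k} c b^p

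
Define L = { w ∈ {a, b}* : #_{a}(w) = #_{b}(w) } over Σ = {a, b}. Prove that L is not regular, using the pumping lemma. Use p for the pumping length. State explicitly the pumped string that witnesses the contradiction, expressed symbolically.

Suppose for contradiction that L is regular, and let p be the pumping length.
Choose w = a^p b^p ∈ L with |w| = 2p ≥ p.
Write w = xyz as guaranteed by the lemma, with |xy| ≤ p and |y| > 0.
The first p characters of w are a's, so xy (and hence y) consists only of a's. Write y = a^k, 1 ≤ k ≤ p.
Pump with i = 2: xy^2z = a^{p+k} b^p has p+k occurrences of a but only p of b. Since k ≥ 1 the counts differ, so xy^2z ∉ L.
This contradicts the pumping lemma, so L is not regular.

a^{p+k} b^p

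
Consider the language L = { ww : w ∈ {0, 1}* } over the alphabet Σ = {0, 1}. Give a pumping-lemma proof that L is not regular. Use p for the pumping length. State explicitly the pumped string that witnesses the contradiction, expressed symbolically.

0^{p+k} 1^p 0^p 1^p

Assume L is regular. Let p be the pumping length given by the pumping lemma.
Take w = 0^p 1^p 0^p 1^p = uu where u = 0^p1^p; then w ∈ L and |w| = 4p ≥ p.
The pumping lemma gives a decomposition w = xyz where |xy| ≤ p and y is nonempty.
The first p characters of w are 0's, so xy (and hence y) consists only of 0's. Write y = 0^k, 1 ≤ k ≤ p.
Pump with i = 2: xy^2z = 0^{p+k} 1^p 0^p 1^p, of length 4p+k. Suppose this equals vv. The string starts with 0 and ends with 1, so v does too; thus the boundary between the two copies of v is a 1→0 transition. There is exactly one such transition, at position 2p+k, so |v| = 2p+k and |vv| = 4p+2k ≠ 4p+k since k ≥ 1. So xy^2z ∉ L.
This is a contradiction; hence L is not regular.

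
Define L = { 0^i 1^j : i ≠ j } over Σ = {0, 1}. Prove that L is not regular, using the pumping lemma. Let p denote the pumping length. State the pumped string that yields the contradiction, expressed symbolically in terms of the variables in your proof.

Toward a contradiction, assume L is regular with pumping length p.
Choose w = 0^p 1^{p+p!}. Since p ≠ p+p!, w ∈ L; and |w| ≥ p.
By the pumping lemma, w = xyz with |xy| ≤ p and |y| ≥ 1.
Since the first p symbols of w are all 0's and |xy| ≤ p, y lies entirely in the leading 0-block: y = 0^k for some k with 1 ≤ k ≤ p.
Since 1 ≤ k ≤ p, k divides p!; set t = 1 + p!/k. Then xy^t z has p + (p!/k)·k = p + p! copies of 0. Now the 0-count equals the 1-count, so i ≠ j fails. So xy^t z = 0^{p+p!} 1^{p+p!} ∉ L.
This is a contradiction; hence L is not regular.

0^{p+p!} 1^{p+p!}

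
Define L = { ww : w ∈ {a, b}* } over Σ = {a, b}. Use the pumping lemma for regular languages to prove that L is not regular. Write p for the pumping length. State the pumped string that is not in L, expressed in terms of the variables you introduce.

Suppose for contradiction that L is regular, and let p be the pumping length.
Take w = a^p b^p a^p b^p = uu where u = a^pb^p; then w ∈ L and |w| = 4p ≥ p.
By the pumping lemma, w = xyz with |xy| ≤ p and |y| > 0.
Since the first p symbols of w are all a's and |xy| ≤ p, y lies entirely in the leading a-block: y = a^k for some k with 1 ≤ k ≤ p.
Pump with i = 2: xy^2z = a^{p+k} b^p a^p b^p, of length 4p+k. Suppose this equals vv. The string starts with a and ends with b, so v does too; thus the boundary between the two copies of v is a b→a transition. There is exactly one such transition, at position 2p+k, so |v| = 2p+k and |vv| = 4p+2k ≠ 4p+k since k ≥ 1. So xy^2z ∉ L.
This contradicts the pumping lemma, so L is not regular.

a^{p+k} b^p a^p b^p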